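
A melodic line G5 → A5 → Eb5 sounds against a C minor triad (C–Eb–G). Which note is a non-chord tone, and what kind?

The harmony at that moment is C minor triad (C, Eb, G); A5 is not a chord tone.
It is approached by step up from G5 and left by leap down to Eb5.
Step in, leap out — an escape tone.

A5 is an escape tone.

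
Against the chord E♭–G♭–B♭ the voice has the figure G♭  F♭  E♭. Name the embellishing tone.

The harmony at that moment is E♭ minor triad (E♭, G♭, B♭); F♭ is not a chord tone.
It is approached by step down from G♭ and left by step down to E♭.
Step in, step out in the same direction — a passing tone.

F♭ is a passing tone.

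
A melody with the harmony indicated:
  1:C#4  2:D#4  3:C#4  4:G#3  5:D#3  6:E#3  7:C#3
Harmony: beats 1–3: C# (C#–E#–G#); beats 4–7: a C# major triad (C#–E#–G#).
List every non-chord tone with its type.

D#4 (beat 2) — neighbor tone; D#3 (beat 5) — appoggiatura.

The harmony at that moment is C# major triad (C#, E#, G#); D#4 is not a chord tone.
It is approached by step up from C#4 and left by step down to C#4.
Step away and step back to the same note — a neighbor tone (upper neighbor).
The harmony at that moment is C# major triad (C#, E#, G#); D#3 is not a chord tone.
It is approached by leap down from G#3 and left by step up to E#3.
Leap in, step out — an appoggiatura.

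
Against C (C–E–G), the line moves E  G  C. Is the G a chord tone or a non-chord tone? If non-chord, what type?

Chord tone (the fifth of C major triad).

C major triad contains C, E, G; G is the fifth, so it is a chord tone.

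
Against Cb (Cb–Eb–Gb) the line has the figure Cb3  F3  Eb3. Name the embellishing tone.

The harmony at that moment is Cb major triad (Cb, Eb, Gb); F3 is not a chord tone.
It is approached by leap up from Cb3 and left by step down to Eb3.
Leap in, step out — an appoggiatura.

F3 is an appoggiatura.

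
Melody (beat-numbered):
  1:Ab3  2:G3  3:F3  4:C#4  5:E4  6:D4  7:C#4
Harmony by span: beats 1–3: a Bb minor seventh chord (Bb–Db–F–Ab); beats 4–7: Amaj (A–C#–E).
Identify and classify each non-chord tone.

G3 (beat 2) — passing tone; D4 (beat 6) — passing tone.

The harmony at that moment is Bb minor seventh chord (Bb, Db, F, Ab); G3 is not a chord tone.
It is approached by step down from Ab3 and left by step down to F3.
Step in, step out in the same direction — a passing tone.
The harmony at that moment is A major triad (A, C#, E); D4 is not a chord tone.
It is approached by step down from E4 and left by step down to C#4.
Step in, step out in the same direction — a passing tone.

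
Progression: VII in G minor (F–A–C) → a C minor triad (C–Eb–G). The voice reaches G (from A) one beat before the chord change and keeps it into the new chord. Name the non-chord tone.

The harmony at that moment is F major triad (F, A, C); G is not a chord tone.
It is approached by step down from A and then sustained as the same pitch into the next harmony.
Arriving early and becoming a chord tone when the harmony changes — an anticipation.

G is an anticipation.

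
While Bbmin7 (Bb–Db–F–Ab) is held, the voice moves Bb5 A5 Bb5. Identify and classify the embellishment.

The harmony at that moment is Bb minor seventh chord (Bb, Db, F, Ab); A5 is not a chord tone.
It is approached by step down from Bb5 and left by step up to Bb5.
Step away and step back to the same note — a neighbor tone (lower neighbor).

A5 is a neighbor tone.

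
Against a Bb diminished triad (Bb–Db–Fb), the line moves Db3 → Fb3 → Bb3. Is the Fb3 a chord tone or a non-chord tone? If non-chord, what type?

Chord tone (the fifth of Bb diminished triad).

Bb diminished triad contains Bb, Db, Fb; Fb is the fifth, so it is a chord tone.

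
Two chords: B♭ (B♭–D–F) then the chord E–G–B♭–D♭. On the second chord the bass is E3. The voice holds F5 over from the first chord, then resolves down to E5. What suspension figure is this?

9–8 suspension.

At the second chord the bass is E3. The suspended F5 lies a ninth above the bass; after resolving down by step to E5, the interval above the bass becomes an octave.
Suspension figures are named by those two intervals: 9–8.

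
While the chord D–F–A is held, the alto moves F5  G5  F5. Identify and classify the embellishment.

The harmony at that moment is D minor triad (D, F, A); G5 is not a chord tone.
It is approached by step up from F5 and left by step down to F5.
Step away and step back to the same note — a neighbor tone (upper neighbor).

G5 is a neighbor tone.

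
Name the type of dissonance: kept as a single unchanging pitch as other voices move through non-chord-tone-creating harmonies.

Approach: none. Departure: none — a single pitch is sustained while the chords change around it, passing through harmonies that do not contain it.
No melodic motion at all; the dissonance is created entirely by the moving harmonies against the stationary note — a pedal tone (pedal point).

Pedal tone.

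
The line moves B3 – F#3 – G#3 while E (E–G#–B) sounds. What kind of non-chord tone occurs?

F#3 is an appoggiatura.

The harmony at that moment is E major triad (E, G#, B); F#3 is not a chord tone.
It is approached by leap down from B3 and left by step up to G#3.
Leap in, step out — an appoggiatura.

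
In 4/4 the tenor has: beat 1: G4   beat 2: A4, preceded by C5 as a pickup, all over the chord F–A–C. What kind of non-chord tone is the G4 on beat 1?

Appoggiatura.

The harmony at that moment is F major triad (F, A, C); G4 is not a chord tone.
It is approached by leap down from C5 and left by step up to A4.
Leap in, step out, metrically accented — an appoggiatura.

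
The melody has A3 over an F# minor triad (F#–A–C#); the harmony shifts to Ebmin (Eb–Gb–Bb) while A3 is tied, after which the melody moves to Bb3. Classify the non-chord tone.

A3 is a retardation.

The harmony at that moment is Eb minor triad (Eb, Gb, Bb); A3 is not a chord tone.
It is held over (the same pitch as the preceding A3) and left by step up to Bb3.
Held over from the previous chord and resolving up by step — a retardation.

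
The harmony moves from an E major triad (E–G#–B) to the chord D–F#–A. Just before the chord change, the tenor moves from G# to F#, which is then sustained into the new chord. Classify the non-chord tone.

The harmony at that moment is E major triad (E, G#, B); F# is not a chord tone.
It is approached by step down from G# and then sustained as the same pitch into the next harmony.
Arriving early and becoming a chord tone when the harmony changes — an anticipation.

F# is an anticipation.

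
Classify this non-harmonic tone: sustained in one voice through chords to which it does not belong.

Pedal tone.

Approach: none. Departure: none — a single pitch is sustained while the chords change around it, passing through harmonies that do not contain it.
No melodic motion at all; the dissonance is created entirely by the moving harmonies against the stationary note — a pedal tone (pedal point).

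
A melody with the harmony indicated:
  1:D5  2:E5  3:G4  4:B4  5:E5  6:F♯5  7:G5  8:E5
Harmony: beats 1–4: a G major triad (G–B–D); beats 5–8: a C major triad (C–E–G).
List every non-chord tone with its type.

The harmony at that moment is G major triad (G, B, D); E5 is not a chord tone.
It is approached by step up from D5 and left by leap down to G4.
Step in, leap out — an escape tone.
The harmony at that moment is C major triad (C, E, G); F♯5 is not a chord tone.
It is approached by step up from E5 and left by step up to G5.
Step in, step out in the same direction — a passing tone.

E5 (beat 2) — escape tone; F♯5 (beat 6) — passing tone.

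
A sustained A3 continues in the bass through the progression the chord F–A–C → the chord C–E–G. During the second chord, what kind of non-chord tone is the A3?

Pedal tone (pedal point).

The harmony at that moment is C major triad (C, E, G); A3 is not a chord tone.
It is held over (the same pitch as the preceding A3) and then sustained as the same pitch into the next harmony.
Sustained through a change of harmony — a pedal tone.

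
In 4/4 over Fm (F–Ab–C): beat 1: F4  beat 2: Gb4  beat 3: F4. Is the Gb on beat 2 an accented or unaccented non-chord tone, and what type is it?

The harmony at that moment is F minor triad (F, Ab, C); Gb4 is not a chord tone.
It is approached by step up from F4 and left by step down to F4.
Step away and step back to the same note — a neighbor tone (upper neighbor).
It falls on a weak beat, so it is unaccented.

Unaccented neighbor tone.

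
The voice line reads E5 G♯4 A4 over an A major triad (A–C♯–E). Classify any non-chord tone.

The harmony at that moment is A major triad (A, C♯, E); G♯4 is not a chord tone.
It is approached by leap down from E5 and left by step up to A4.
Leap in, step out — an appoggiatura.

G♯4 is an appoggiatura.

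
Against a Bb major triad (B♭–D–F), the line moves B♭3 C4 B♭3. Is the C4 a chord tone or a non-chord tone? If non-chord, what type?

The harmony at that moment is B♭ major triad (B♭, D, F); C4 is not a chord tone.
It is approached by step up from B♭3 and left by step down to B♭3.
Step away and step back to the same note — a neighbor tone (upper neighbor).

Non-chord tone — a neighbor tone.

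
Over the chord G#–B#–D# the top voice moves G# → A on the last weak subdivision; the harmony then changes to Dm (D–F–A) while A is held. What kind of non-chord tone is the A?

The harmony at that moment is G# major triad (G#, B#, D#); A is not a chord tone.
It is approached by step up from G# and then sustained as the same pitch into the next harmony.
Arriving early and becoming a chord tone when the harmony changes — an anticipation.

A is an anticipation.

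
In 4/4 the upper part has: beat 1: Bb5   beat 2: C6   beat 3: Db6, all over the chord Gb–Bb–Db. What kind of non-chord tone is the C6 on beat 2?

The harmony at that moment is Gb major triad (Gb, Bb, Db); C6 is not a chord tone.
It is approached by step up from Bb5 and left by step up to Db6.
Step in, step out in the same direction — a passing tone.

Passing tone.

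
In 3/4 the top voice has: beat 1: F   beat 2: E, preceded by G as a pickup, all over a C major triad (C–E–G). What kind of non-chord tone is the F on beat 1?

Passing tone.

The harmony at that moment is C major triad (C, E, G); F is not a chord tone.
It is approached by step down from G and left by step down to E.
Step in, step out in the same direction — a passing tone.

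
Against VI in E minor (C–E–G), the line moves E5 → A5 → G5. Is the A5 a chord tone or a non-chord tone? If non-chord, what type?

Non-chord tone — an appoggiatura.

The harmony at that moment is C major triad (C, E, G); A5 is not a chord tone.
It is approached by leap up from E5 and left by step down to G5.
Leap in, step out — an appoggiatura.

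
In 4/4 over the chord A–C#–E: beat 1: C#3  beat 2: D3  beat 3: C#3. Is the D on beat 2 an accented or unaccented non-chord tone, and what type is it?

Unaccented neighbor tone.

The harmony at that moment is A major triad (A, C#, E); D3 is not a chord tone.
It is approached by step up from C#3 and left by step down to C#3.
Step away and step back to the same note — a neighbor tone (upper neighbor).
It falls on a weak beat, so it is unaccented.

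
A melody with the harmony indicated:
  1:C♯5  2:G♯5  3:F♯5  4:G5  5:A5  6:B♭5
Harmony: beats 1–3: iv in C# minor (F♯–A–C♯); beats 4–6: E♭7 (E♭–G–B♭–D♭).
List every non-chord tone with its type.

G♯5 (beat 2) — appoggiatura; A5 (beat 5) — passing tone.

The harmony at that moment is F♯ minor triad (F♯, A, C♯); G♯5 is not a chord tone.
It is approached by leap up from C♯5 and left by step down to F♯5.
Leap in, step out — an appoggiatura.
The harmony at that moment is E♭ dominant seventh chord (E♭, G, B♭, D♭); A5 is not a chord tone.
It is approached by step up from G5 and left by step up to B♭5.
Step in, step out in the same direction — a passing tone.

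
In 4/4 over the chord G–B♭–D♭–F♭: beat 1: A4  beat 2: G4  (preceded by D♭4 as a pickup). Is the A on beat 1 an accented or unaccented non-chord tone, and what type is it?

The harmony at that moment is G diminished seventh chord (G, B♭, D♭, F♭); A4 is not a chord tone.
It is approached by leap up from D♭4 and left by step down to G4.
Leap in, step out — an appoggiatura.
It falls on the downbeat, so it is accented.

Accented appoggiatura.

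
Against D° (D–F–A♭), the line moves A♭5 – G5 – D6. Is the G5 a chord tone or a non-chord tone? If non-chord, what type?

Non-chord tone — an escape tone.

The harmony at that moment is D diminished triad (D, F, A♭); G5 is not a chord tone.
It is approached by step down from A♭5 and left by leap up to D6.
Step in, leap out — an escape tone.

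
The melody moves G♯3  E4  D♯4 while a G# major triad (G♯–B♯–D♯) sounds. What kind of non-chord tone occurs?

E4 is an appoggiatura.

The harmony at that moment is G♯ major triad (G♯, B♯, D♯); E4 is not a chord tone.
It is approached by leap up from G♯3 and left by step down to D♯4.
Leap in, step out — an appoggiatura.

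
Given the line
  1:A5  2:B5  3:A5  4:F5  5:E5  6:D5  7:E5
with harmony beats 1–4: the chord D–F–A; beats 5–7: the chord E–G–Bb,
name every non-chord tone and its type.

The harmony at that moment is D minor triad (D, F, A); B5 is not a chord tone.
It is approached by step up from A5 and left by step down to A5.
Step away and step back to the same note — a neighbor tone (upper neighbor).
The harmony at that moment is E diminished triad (E, G, Bb); D5 is not a chord tone.
It is approached by step down from E5 and left by step up to E5.
Step away and step back to the same note — a neighbor tone (lower neighbor).

B5 (beat 2) — neighbor tone; D5 (beat 6) — neighbor tone.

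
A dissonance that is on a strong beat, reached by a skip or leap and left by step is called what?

Appoggiatura.

Approach: by leap. Departure: by step. Metric position: strong.
Leap in, step out, in a metrically strong position — an appoggiatura. (It is the mirror image of the escape tone, which steps in and leaps out from a weak position.)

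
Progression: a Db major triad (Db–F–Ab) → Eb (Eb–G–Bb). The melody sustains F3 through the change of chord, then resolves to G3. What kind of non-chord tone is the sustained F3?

F3 is a retardation.

The harmony at that moment is Eb major triad (Eb, G, Bb); F3 is not a chord tone.
It is held over (the same pitch as the preceding F3) and left by step up to G3.
Held over from the previous chord and resolving up by step — a retardation.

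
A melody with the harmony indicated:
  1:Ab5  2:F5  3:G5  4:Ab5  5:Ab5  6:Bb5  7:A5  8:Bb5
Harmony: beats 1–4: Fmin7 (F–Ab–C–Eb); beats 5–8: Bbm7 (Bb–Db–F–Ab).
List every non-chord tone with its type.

The harmony at that moment is F minor seventh chord (F, Ab, C, Eb); G5 is not a chord tone.
It is approached by step up from F5 and left by step up to Ab5.
Step in, step out in the same direction — a passing tone.
The harmony at that moment is Bb minor seventh chord (Bb, Db, F, Ab); A5 is not a chord tone.
It is approached by step down from Bb5 and left by step up to Bb5.
Step away and step back to the same note — a neighbor tone (lower neighbor).

G5 (beat 3) — passing tone; A5 (beat 7) — neighbor tone.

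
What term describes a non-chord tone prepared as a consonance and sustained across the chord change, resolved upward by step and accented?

Retardation.

Approach: by preparation — the pitch is first a chord tone, then held (tied or repeated) while the harmony changes under it. Departure: up by step. Metric position: strong.
A prepared dissonance that resolves upward by step — a retardation. (The same figure resolving downward would be a suspension.)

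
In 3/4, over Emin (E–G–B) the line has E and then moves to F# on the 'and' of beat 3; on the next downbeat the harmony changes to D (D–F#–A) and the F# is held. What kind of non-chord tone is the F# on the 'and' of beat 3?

Anticipation.

The harmony at that moment is E minor triad (E, G, B); F# is not a chord tone.
It is approached by step up from E and then sustained as the same pitch into the next harmony.
Arriving early and becoming a chord tone when the harmony changes — an anticipation.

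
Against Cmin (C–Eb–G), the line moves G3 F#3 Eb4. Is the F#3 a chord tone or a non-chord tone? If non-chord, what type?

The harmony at that moment is C minor triad (C, Eb, G); F#3 is not a chord tone.
It is approached by step down from G3 and left by leap up to Eb4.
Step in, leap out — an escape tone.

Non-chord tone — an escape tone.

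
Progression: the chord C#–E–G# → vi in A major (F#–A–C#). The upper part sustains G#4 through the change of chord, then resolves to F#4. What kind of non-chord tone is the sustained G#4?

G#4 is a suspension.

The harmony at that moment is F# minor triad (F#, A, C#); G#4 is not a chord tone.
It is held over (the same pitch as the preceding G#4) and left by step down to F#4.
Held over from the previous chord and resolving down by step — a suspension.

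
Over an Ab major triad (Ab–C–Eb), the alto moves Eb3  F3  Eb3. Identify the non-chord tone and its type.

The harmony at that moment is Ab major triad (Ab, C, Eb); F3 is not a chord tone.
It is approached by step up from Eb3 and left by step down to Eb3.
Step away and step back to the same note — a neighbor tone (upper neighbor).

F3 is a neighbor tone.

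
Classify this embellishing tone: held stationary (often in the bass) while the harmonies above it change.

Approach: none. Departure: none — a single pitch is sustained while the chords change around it, passing through harmonies that do not contain it.
No melodic motion at all; the dissonance is created entirely by the moving harmonies against the stationary note — a pedal tone (pedal point).

Pedal tone.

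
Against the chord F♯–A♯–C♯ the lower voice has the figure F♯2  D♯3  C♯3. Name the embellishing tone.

The harmony at that moment is F♯ major triad (F♯, A♯, C♯); D♯3 is not a chord tone.
It is approached by leap up from F♯2 and left by step down to C♯3.
Leap in, step out — an appoggiatura.

D♯3 is an appoggiatura.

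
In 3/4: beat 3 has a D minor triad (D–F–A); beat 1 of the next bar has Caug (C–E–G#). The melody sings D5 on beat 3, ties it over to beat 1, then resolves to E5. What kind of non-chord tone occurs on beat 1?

The harmony at that moment is C augmented triad (C, E, G#); D5 is not a chord tone.
It is held over (the same pitch as the preceding D5) and left by step up to E5.
Held over from the previous chord and resolving up by step — a retardation.

Retardation.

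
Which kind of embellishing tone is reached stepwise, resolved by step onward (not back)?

Passing tone.

Approach: by step. Departure: by step, continuing in the same direction.
Stepwise on both sides with no change of direction means the note fills in the space between two different chord tones — a passing tone. (Had it turned back to its starting note it would be a neighbor tone instead.)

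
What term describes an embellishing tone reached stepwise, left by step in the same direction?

Passing tone.

Approach: by step. Departure: by step, continuing in the same direction.
Stepwise on both sides with no change of direction means the note fills in the space between two different chord tones — a passing tone. (Had it turned back to its starting note it would be a neighbor tone instead.)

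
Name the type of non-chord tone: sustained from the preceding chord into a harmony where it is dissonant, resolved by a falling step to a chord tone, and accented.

Suspension.

Approach: by preparation — the pitch is first a chord tone, then held (tied or repeated) while the harmony changes under it. Departure: down by step. Metric position: strong.
A prepared dissonance that resolves downward by step — a suspension. (The same figure resolving upward would be a retardation.)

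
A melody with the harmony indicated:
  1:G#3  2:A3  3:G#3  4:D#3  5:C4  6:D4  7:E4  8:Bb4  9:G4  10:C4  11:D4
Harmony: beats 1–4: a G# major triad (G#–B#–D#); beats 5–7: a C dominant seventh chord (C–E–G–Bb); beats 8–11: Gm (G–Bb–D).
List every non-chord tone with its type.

The harmony at that moment is G# major triad (G#, B#, D#); A3 is not a chord tone.
It is approached by step up from G#3 and left by step down to G#3.
Step away and step back to the same note — a neighbor tone (upper neighbor).
The harmony at that moment is C dominant seventh chord (C, E, G, Bb); D4 is not a chord tone.
It is approached by step up from C4 and left by step up to E4.
Step in, step out in the same direction — a passing tone.
The harmony at that moment is G minor triad (G, Bb, D); C4 is not a chord tone.
It is approached by leap down from G4 and left by step up to D4.
Leap in, step out — an appoggiatura.

A3 (beat 2) — neighbor tone; D4 (beat 6) — passing tone; C4 (beat 10) — appoggiatura.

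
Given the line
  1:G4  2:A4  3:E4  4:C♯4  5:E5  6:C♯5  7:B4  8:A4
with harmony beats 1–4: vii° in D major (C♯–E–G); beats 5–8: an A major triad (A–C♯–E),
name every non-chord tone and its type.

The harmony at that moment is C♯ diminished triad (C♯, E, G); A4 is not a chord tone.
It is approached by step up from G4 and left by leap down to E4.
Step in, leap out — an escape tone.
The harmony at that moment is A major triad (A, C♯, E); B4 is not a chord tone.
It is approached by step down from C♯5 and left by step down to A4.
Step in, step out in the same direction — a passing tone.

A4 (beat 2) — escape tone; B4 (beat 7) — passing tone.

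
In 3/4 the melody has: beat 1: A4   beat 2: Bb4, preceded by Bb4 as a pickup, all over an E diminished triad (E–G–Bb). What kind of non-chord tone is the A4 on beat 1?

Lower neighbor tone.

The harmony at that moment is E diminished triad (E, G, Bb); A4 is not a chord tone.
It is approached by step down from Bb4 and left by step up to Bb4.
Step away and step back to the same note — a neighbor tone (lower neighbor).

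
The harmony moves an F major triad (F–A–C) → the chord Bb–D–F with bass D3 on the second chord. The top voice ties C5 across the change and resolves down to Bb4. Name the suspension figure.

At the second chord the bass is D3. The suspended C5 lies a seventh above the bass; after resolving down by step to Bb4, the interval above the bass becomes a sixth.
Suspension figures are named by those two intervals: 7–6.

7–6 suspension.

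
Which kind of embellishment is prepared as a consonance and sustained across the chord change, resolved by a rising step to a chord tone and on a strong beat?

Approach: by preparation — the pitch is first a chord tone, then held (tied or repeated) while the harmony changes under it. Departure: up by step. Metric position: strong.
A prepared dissonance that resolves upward by step — a retardation. (The same figure resolving downward would be a suspension.)

Retardation.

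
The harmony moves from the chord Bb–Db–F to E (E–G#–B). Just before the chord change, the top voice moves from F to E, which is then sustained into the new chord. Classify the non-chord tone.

The harmony at that moment is Bb minor triad (Bb, Db, F); E is not a chord tone.
It is approached by step down from F and then sustained as the same pitch into the next harmony.
Arriving early and becoming a chord tone when the harmony changes — an anticipation.

E is an anticipation.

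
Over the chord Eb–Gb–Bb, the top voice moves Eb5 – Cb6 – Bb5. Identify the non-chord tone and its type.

The harmony at that moment is Eb minor triad (Eb, Gb, Bb); Cb6 is not a chord tone.
It is approached by leap up from Eb5 and left by step down to Bb5.
Leap in, step out — an appoggiatura.

Cb6 is an appoggiatura.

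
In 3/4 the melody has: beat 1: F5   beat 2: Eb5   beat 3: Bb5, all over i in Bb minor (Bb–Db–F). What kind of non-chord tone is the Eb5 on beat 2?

The harmony at that moment is Bb minor triad (Bb, Db, F); Eb5 is not a chord tone.
It is approached by step down from F5 and left by leap up to Bb5.
Step in, leap out, on a weak beat — an escape tone.

Escape tone.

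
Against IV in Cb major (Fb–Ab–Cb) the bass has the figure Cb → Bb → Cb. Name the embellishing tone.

Bb is a neighbor tone.

The harmony at that moment is Fb major triad (Fb, Ab, Cb); Bb is not a chord tone.
It is approached by step down from Cb and left by step up to Cb.
Step away and step back to the same note — a neighbor tone (lower neighbor).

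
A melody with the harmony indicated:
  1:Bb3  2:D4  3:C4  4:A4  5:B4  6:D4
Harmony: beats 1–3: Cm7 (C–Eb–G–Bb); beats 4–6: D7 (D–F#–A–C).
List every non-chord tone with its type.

The harmony at that moment is C minor seventh chord (C, Eb, G, Bb); D4 is not a chord tone.
It is approached by leap up from Bb3 and left by step down to C4.
Leap in, step out — an appoggiatura.
The harmony at that moment is D dominant seventh chord (D, F#, A, C); B4 is not a chord tone.
It is approached by step up from A4 and left by leap down to D4.
Step in, leap out — an escape tone.

D4 (beat 2) — appoggiatura; B4 (beat 5) — escape tone.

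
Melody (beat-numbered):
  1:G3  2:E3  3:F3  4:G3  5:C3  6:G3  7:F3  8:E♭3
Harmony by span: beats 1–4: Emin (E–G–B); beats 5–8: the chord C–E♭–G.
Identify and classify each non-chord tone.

F3 (beat 3) — passing tone; F3 (beat 7) — passing tone.

The harmony at that moment is E minor triad (E, G, B); F3 is not a chord tone.
It is approached by step up from E3 and left by step up to G3.
Step in, step out in the same direction — a passing tone.
The harmony at that moment is C minor triad (C, E♭, G); F3 is not a chord tone.
It is approached by step down from G3 and left by step down to E♭3.
Step in, step out in the same direction — a passing tone.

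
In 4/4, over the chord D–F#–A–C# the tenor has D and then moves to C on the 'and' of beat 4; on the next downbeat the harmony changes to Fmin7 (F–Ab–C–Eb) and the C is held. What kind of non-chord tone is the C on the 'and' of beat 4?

The harmony at that moment is D major seventh chord (D, F#, A, C#); C is not a chord tone.
It is approached by step down from D and then sustained as the same pitch into the next harmony.
Arriving early and becoming a chord tone when the harmony changes — an anticipation.

Anticipation.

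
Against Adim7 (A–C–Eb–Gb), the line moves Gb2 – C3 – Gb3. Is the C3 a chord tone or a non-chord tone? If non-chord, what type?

Chord tone (the third of A diminished seventh chord).

A diminished seventh chord contains A, C, Eb, Gb; C is the third, so it is a chord tone.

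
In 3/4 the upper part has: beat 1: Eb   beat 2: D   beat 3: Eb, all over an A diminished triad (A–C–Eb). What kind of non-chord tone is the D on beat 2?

The harmony at that moment is A diminished triad (A, C, Eb); D is not a chord tone.
It is approached by step down from Eb and left by step up to Eb.
Step away and step back to the same note — a neighbor tone (lower neighbor).

Lower neighbor tone.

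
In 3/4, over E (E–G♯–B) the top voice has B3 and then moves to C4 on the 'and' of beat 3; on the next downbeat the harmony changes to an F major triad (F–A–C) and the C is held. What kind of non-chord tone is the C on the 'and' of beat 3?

Anticipation.

The harmony at that moment is E major triad (E, G♯, B); C4 is not a chord tone.
It is approached by step up from B3 and then sustained as the same pitch into the next harmony.
Arriving early and becoming a chord tone when the harmony changes — an anticipation.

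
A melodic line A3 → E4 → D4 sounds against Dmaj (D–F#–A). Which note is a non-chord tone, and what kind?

E4 is an appoggiatura.

The harmony at that moment is D major triad (D, F#, A); E4 is not a chord tone.
It is approached by leap up from A3 and left by step down to D4.
Leap in, step out — an appoggiatura.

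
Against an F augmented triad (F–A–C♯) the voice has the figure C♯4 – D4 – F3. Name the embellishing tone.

D4 is an escape tone.

The harmony at that moment is F augmented triad (F, A, C♯); D4 is not a chord tone.
It is approached by step up from C♯4 and left by leap down to F3.
Step in, leap out — an escape tone.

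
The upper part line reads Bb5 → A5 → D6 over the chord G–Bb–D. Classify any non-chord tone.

The harmony at that moment is G minor triad (G, Bb, D); A5 is not a chord tone.
It is approached by step down from Bb5 and left by leap up to D6.
Step in, leap out — an escape tone.

A5 is an escape tone.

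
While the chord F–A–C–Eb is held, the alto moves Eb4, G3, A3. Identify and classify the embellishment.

The harmony at that moment is F dominant seventh chord (F, A, C, Eb); G3 is not a chord tone.
It is approached by leap down from Eb4 and left by step up to A3.
Leap in, step out — an appoggiatura.

G3 is an appoggiatura.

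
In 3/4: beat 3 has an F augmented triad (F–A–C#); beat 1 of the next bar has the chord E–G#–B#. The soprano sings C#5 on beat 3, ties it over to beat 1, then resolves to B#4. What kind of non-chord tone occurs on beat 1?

Suspension.

The harmony at that moment is E augmented triad (E, G#, B#); C#5 is not a chord tone.
It is held over (the same pitch as the preceding C#5) and left by step down to B#4.
Held over from the previous chord and resolving down by step — a suspension.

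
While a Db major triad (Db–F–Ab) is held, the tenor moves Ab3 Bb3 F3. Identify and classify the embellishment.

The harmony at that moment is Db major triad (Db, F, Ab); Bb3 is not a chord tone.
It is approached by step up from Ab3 and left by leap down to F3.
Step in, leap out — an escape tone.

Bb3 is an escape tone.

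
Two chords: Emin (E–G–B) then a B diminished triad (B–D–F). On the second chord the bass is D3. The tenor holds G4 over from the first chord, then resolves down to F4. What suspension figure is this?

At the second chord the bass is D3. The suspended G4 lies a fourth above the bass; after resolving down by step to F4, the interval above the bass becomes a third.
Suspension figures are named by those two intervals: 4–3.

4–3 suspension.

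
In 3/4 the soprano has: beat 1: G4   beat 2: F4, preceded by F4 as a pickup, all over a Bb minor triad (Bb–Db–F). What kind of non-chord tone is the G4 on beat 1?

Upper neighbor tone.

The harmony at that moment is Bb minor triad (Bb, Db, F); G4 is not a chord tone.
It is approached by step up from F4 and left by step down to F4.
Step away and step back to the same note — a neighbor tone (upper neighbor).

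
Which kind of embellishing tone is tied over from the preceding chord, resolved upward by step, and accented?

Approach: by preparation — the pitch is first a chord tone, then held (tied or repeated) while the harmony changes under it. Departure: up by step. Metric position: strong.
A prepared dissonance that resolves upward by step — a retardation. (The same figure resolving downward would be a suspension.)

Retardation.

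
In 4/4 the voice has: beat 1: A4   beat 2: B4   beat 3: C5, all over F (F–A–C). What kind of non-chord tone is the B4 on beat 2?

The harmony at that moment is F major triad (F, A, C); B4 is not a chord tone.
It is approached by step up from A4 and left by step up to C5.
Step in, step out in the same direction — a passing tone.

Passing tone.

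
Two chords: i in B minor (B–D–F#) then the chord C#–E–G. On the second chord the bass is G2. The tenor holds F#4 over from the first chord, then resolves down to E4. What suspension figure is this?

At the second chord the bass is G2. The suspended F#4 lies a seventh above the bass; after resolving down by step to E4, the interval above the bass becomes a sixth.
Suspension figures are named by those two intervals: 7–6.

7–6 suspension.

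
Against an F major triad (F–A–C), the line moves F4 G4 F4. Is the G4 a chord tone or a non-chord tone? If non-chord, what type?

Non-chord tone — a neighbor tone.

The harmony at that moment is F major triad (F, A, C); G4 is not a chord tone.
It is approached by step up from F4 and left by step down to F4.
Step away and step back to the same note — a neighbor tone (upper neighbor).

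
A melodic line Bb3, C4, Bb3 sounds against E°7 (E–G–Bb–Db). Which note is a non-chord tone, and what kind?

C4 is a neighbor tone.

The harmony at that moment is E diminished seventh chord (E, G, Bb, Db); C4 is not a chord tone.
It is approached by step up from Bb3 and left by step down to Bb3.
Step away and step back to the same note — a neighbor tone (upper neighbor).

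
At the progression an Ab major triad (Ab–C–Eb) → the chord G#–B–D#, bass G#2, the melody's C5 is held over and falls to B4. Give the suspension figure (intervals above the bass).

At the second chord the bass is G#2. The suspended C5 lies a fourth above the bass; after resolving down by step to B4, the interval above the bass becomes a third.
Suspension figures are named by those two intervals: 4–3.

4–3 suspension.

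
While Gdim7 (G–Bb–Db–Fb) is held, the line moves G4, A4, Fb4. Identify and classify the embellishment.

A4 is an escape tone.

The harmony at that moment is G diminished seventh chord (G, Bb, Db, Fb); A4 is not a chord tone.
It is approached by step up from G4 and left by leap down to Fb4.
Step in, leap out — an escape tone.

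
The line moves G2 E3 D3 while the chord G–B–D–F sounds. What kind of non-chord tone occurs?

The harmony at that moment is G dominant seventh chord (G, B, D, F); E3 is not a chord tone.
It is approached by leap up from G2 and left by step down to D3.
Leap in, step out — an appoggiatura.

E3 is an appoggiatura.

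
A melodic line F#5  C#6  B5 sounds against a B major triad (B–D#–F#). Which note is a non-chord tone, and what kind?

C#6 is an appoggiatura.

The harmony at that moment is B major triad (B, D#, F#); C#6 is not a chord tone.
It is approached by leap up from F#5 and left by step down to B5.
Leap in, step out — an appoggiatura.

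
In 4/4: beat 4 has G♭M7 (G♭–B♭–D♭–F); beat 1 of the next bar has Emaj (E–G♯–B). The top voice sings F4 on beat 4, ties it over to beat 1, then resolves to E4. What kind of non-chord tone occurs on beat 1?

The harmony at that moment is E major triad (E, G♯, B); F4 is not a chord tone.
It is held over (the same pitch as the preceding F4) and left by step down to E4.
Held over from the previous chord and resolving down by step — a suspension.

Suspension.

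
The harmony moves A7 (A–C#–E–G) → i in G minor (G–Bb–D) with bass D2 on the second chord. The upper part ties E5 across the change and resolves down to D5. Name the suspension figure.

At the second chord the bass is D2. The suspended E5 lies a ninth above the bass; after resolving down by step to D5, the interval above the bass becomes an octave.
Suspension figures are named by those two intervals: 9–8.

9–8 suspension.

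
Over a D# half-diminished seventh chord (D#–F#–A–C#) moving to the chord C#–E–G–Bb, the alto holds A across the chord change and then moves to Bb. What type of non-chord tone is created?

A is a retardation.

The harmony at that moment is C# diminished seventh chord (C#, E, G, Bb); A is not a chord tone.
It is held over (the same pitch as the preceding A) and left by step up to Bb.
Held over from the previous chord and resolving up by step — a retardation.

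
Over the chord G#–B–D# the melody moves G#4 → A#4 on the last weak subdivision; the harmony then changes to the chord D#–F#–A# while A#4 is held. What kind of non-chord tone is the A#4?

The harmony at that moment is G# minor triad (G#, B, D#); A#4 is not a chord tone.
It is approached by step up from G#4 and then sustained as the same pitch into the next harmony.
Arriving early and becoming a chord tone when the harmony changes — an anticipation.

A#4 is an anticipation.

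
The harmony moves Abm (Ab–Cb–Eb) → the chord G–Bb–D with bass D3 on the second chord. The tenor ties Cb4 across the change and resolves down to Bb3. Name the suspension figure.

At the second chord the bass is D3. The suspended Cb4 lies a seventh above the bass; after resolving down by step to Bb3, the interval above the bass becomes a sixth.
Suspension figures are named by those two intervals: 7–6.

7–6 suspension.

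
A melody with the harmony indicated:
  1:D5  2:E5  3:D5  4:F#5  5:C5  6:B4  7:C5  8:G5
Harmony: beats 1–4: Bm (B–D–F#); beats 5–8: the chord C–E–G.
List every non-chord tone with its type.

The harmony at that moment is B minor triad (B, D, F#); E5 is not a chord tone.
It is approached by step up from D5 and left by step down to D5.
Step away and step back to the same note — a neighbor tone (upper neighbor).
The harmony at that moment is C major triad (C, E, G); B4 is not a chord tone.
It is approached by step down from C5 and left by step up to C5.
Step away and step back to the same note — a neighbor tone (lower neighbor).

E5 (beat 2) — neighbor tone; B4 (beat 6) — neighbor tone.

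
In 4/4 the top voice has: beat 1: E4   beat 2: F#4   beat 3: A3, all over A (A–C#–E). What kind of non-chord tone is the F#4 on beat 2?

The harmony at that moment is A major triad (A, C#, E); F#4 is not a chord tone.
It is approached by step up from E4 and left by leap down to A3.
Step in, leap out, on a weak beat — an escape tone.

Escape tone.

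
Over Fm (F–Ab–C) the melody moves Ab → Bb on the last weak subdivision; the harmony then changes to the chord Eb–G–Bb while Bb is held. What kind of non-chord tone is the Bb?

Bb is an anticipation.

The harmony at that moment is F minor triad (F, Ab, C); Bb is not a chord tone.
It is approached by step up from Ab and then sustained as the same pitch into the next harmony.
Arriving early and becoming a chord tone when the harmony changes — an anticipation.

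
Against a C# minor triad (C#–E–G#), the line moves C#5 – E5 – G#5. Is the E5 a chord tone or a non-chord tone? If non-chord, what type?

C# minor triad contains C#, E, G#; E is the third, so it is a chord tone.

Chord tone (the third of C# minor triad).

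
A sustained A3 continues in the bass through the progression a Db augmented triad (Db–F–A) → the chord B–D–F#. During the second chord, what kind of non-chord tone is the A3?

Pedal tone (pedal point).

The harmony at that moment is B minor triad (B, D, F#); A3 is not a chord tone.
It is held over (the same pitch as the preceding A3) and then sustained as the same pitch into the next harmony.
Sustained through a change of harmony — a pedal tone.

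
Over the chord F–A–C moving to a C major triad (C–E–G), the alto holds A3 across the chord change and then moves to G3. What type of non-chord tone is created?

A3 is a suspension.

The harmony at that moment is C major triad (C, E, G); A3 is not a chord tone.
It is held over (the same pitch as the preceding A3) and left by step down to G3.
Held over from the previous chord and resolving down by step — a suspension.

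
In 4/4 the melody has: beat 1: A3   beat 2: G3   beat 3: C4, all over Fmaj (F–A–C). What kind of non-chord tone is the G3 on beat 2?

Escape tone.

The harmony at that moment is F major triad (F, A, C); G3 is not a chord tone.
It is approached by step down from A3 and left by leap up to C4.
Step in, leap out, on a weak beat — an escape tone.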